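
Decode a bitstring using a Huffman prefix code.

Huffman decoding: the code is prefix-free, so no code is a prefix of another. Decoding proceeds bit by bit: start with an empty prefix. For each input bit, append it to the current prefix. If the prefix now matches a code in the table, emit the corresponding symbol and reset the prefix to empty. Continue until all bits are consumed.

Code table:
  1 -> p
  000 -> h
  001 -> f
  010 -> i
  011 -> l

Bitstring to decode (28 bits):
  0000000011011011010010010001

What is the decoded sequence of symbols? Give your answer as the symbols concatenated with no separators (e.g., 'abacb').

Bit 0: prefix='0' (no match yet)
Bit 1: prefix='00' (no match yet)
Bit 2: prefix='000' -> emit 'h', reset
Bit 3: prefix='0' (no match yet)
Bit 4: prefix='00' (no match yet)
Bit 5: prefix='000' -> emit 'h', reset
Bit 6: prefix='0' (no match yet)
Bit 7: prefix='00' (no match yet)
Bit 8: prefix='001' -> emit 'f', reset
Bit 9: prefix='1' -> emit 'p', reset
Bit 10: prefix='0' (no match yet)
Bit 11: prefix='01' (no match yet)
Bit 12: prefix='011' -> emit 'l', reset
Bit 13: prefix='0' (no match yet)
Bit 14: prefix='01' (no match yet)
Bit 15: prefix='011' -> emit 'l', reset
Bit 16: prefix='0' (no match yet)
Bit 17: prefix='01' (no match yet)
Bit 18: prefix='010' -> emit 'i', reset
Bit 19: prefix='0' (no match yet)
Bit 20: prefix='01' (no match yet)
Bit 21: prefix='010' -> emit 'i', reset
Bit 22: prefix='0' (no match yet)
Bit 23: prefix='01' (no match yet)
Bit 24: prefix='010' -> emit 'i', reset
Bit 25: prefix='0' (no match yet)
Bit 26: prefix='00' (no match yet)
Bit 27: prefix='001' -> emit 'f', reset

Answer: hhfplliiif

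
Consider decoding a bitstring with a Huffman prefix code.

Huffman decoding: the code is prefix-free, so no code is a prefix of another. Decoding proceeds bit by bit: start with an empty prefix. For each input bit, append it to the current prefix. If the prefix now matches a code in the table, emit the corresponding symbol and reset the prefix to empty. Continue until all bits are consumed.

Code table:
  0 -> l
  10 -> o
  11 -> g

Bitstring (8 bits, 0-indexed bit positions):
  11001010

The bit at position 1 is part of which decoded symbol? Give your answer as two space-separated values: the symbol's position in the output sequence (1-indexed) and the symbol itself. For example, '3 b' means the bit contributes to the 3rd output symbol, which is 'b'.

Answer: 1 g

Derivation:
Bit 0: prefix='1' (no match yet)
Bit 1: prefix='11' -> emit 'g', reset
Bit 2: prefix='0' -> emit 'l', reset
Bit 3: prefix='0' -> emit 'l', reset
Bit 4: prefix='1' (no match yet)
Bit 5: prefix='10' -> emit 'o', reset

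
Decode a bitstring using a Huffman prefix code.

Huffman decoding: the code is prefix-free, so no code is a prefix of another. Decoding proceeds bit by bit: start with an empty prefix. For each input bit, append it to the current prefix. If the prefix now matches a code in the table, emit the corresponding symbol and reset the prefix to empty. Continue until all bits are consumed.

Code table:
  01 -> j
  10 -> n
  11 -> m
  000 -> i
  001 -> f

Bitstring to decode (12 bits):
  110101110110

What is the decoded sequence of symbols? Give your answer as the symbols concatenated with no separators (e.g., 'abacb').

Answer: mjjmjn

Derivation:
Bit 0: prefix='1' (no match yet)
Bit 1: prefix='11' -> emit 'm', reset
Bit 2: prefix='0' (no match yet)
Bit 3: prefix='01' -> emit 'j', reset
Bit 4: prefix='0' (no match yet)
Bit 5: prefix='01' -> emit 'j', reset
Bit 6: prefix='1' (no match yet)
Bit 7: prefix='11' -> emit 'm', reset
Bit 8: prefix='0' (no match yet)
Bit 9: prefix='01' -> emit 'j', reset
Bit 10: prefix='1' (no match yet)
Bit 11: prefix='10' -> emit 'n', reset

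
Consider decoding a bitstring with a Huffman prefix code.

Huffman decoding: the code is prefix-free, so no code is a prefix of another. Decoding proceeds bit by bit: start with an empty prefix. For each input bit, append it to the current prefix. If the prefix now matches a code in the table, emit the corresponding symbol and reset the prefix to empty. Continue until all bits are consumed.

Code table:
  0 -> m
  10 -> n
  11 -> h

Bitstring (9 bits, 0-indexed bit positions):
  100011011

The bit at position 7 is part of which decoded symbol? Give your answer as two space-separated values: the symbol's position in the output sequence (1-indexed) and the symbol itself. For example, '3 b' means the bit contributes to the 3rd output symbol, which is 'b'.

Bit 0: prefix='1' (no match yet)
Bit 1: prefix='10' -> emit 'n', reset
Bit 2: prefix='0' -> emit 'm', reset
Bit 3: prefix='0' -> emit 'm', reset
Bit 4: prefix='1' (no match yet)
Bit 5: prefix='11' -> emit 'h', reset
Bit 6: prefix='0' -> emit 'm', reset
Bit 7: prefix='1' (no match yet)
Bit 8: prefix='11' -> emit 'h', reset

Answer: 6 h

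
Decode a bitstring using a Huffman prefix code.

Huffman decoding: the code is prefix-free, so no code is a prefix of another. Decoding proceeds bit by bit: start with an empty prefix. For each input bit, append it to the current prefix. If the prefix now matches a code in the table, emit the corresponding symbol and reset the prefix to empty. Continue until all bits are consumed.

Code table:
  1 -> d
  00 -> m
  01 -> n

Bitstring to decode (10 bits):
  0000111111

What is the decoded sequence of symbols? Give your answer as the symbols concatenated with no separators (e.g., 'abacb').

Bit 0: prefix='0' (no match yet)
Bit 1: prefix='00' -> emit 'm', reset
Bit 2: prefix='0' (no match yet)
Bit 3: prefix='00' -> emit 'm', reset
Bit 4: prefix='1' -> emit 'd', reset
Bit 5: prefix='1' -> emit 'd', reset
Bit 6: prefix='1' -> emit 'd', reset
Bit 7: prefix='1' -> emit 'd', reset
Bit 8: prefix='1' -> emit 'd', reset
Bit 9: prefix='1' -> emit 'd', reset

Answer: mmdddddd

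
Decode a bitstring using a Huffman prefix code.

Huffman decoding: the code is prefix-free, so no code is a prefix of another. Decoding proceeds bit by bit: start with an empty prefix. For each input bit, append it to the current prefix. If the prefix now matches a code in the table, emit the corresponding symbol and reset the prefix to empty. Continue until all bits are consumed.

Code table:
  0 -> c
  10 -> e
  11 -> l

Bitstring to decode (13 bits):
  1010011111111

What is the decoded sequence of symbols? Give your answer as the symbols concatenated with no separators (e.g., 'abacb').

Bit 0: prefix='1' (no match yet)
Bit 1: prefix='10' -> emit 'e', reset
Bit 2: prefix='1' (no match yet)
Bit 3: prefix='10' -> emit 'e', reset
Bit 4: prefix='0' -> emit 'c', reset
Bit 5: prefix='1' (no match yet)
Bit 6: prefix='11' -> emit 'l', reset
Bit 7: prefix='1' (no match yet)
Bit 8: prefix='11' -> emit 'l', reset
Bit 9: prefix='1' (no match yet)
Bit 10: prefix='11' -> emit 'l', reset
Bit 11: prefix='1' (no match yet)
Bit 12: prefix='11' -> emit 'l', reset

Answer: eecllll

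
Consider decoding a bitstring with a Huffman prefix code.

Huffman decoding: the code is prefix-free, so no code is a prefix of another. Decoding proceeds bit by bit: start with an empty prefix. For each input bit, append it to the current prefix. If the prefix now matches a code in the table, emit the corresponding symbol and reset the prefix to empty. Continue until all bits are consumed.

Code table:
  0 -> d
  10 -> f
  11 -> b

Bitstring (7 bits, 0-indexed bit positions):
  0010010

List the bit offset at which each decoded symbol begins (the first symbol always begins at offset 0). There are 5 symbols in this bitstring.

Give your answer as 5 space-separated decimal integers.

Bit 0: prefix='0' -> emit 'd', reset
Bit 1: prefix='0' -> emit 'd', reset
Bit 2: prefix='1' (no match yet)
Bit 3: prefix='10' -> emit 'f', reset
Bit 4: prefix='0' -> emit 'd', reset
Bit 5: prefix='1' (no match yet)
Bit 6: prefix='10' -> emit 'f', reset

Answer: 0 1 2 4 5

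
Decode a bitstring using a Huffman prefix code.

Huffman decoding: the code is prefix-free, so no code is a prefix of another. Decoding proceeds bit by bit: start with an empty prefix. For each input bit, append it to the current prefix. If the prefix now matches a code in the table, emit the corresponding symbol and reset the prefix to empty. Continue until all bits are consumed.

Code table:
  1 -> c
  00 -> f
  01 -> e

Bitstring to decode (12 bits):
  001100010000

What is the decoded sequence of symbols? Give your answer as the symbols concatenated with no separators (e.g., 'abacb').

Bit 0: prefix='0' (no match yet)
Bit 1: prefix='00' -> emit 'f', reset
Bit 2: prefix='1' -> emit 'c', reset
Bit 3: prefix='1' -> emit 'c', reset
Bit 4: prefix='0' (no match yet)
Bit 5: prefix='00' -> emit 'f', reset
Bit 6: prefix='0' (no match yet)
Bit 7: prefix='01' -> emit 'e', reset
Bit 8: prefix='0' (no match yet)
Bit 9: prefix='00' -> emit 'f', reset
Bit 10: prefix='0' (no match yet)
Bit 11: prefix='00' -> emit 'f', reset

Answer: fccfeff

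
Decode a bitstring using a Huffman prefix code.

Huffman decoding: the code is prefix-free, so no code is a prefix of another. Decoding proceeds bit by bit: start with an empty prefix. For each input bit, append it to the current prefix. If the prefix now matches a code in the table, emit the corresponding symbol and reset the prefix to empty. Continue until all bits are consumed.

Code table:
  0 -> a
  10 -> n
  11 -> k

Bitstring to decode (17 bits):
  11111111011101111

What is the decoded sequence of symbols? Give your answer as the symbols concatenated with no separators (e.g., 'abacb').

Bit 0: prefix='1' (no match yet)
Bit 1: prefix='11' -> emit 'k', reset
Bit 2: prefix='1' (no match yet)
Bit 3: prefix='11' -> emit 'k', reset
Bit 4: prefix='1' (no match yet)
Bit 5: prefix='11' -> emit 'k', reset
Bit 6: prefix='1' (no match yet)
Bit 7: prefix='11' -> emit 'k', reset
Bit 8: prefix='0' -> emit 'a', reset
Bit 9: prefix='1' (no match yet)
Bit 10: prefix='11' -> emit 'k', reset
Bit 11: prefix='1' (no match yet)
Bit 12: prefix='10' -> emit 'n', reset
Bit 13: prefix='1' (no match yet)
Bit 14: prefix='11' -> emit 'k', reset
Bit 15: prefix='1' (no match yet)
Bit 16: prefix='11' -> emit 'k', reset

Answer: kkkkaknkk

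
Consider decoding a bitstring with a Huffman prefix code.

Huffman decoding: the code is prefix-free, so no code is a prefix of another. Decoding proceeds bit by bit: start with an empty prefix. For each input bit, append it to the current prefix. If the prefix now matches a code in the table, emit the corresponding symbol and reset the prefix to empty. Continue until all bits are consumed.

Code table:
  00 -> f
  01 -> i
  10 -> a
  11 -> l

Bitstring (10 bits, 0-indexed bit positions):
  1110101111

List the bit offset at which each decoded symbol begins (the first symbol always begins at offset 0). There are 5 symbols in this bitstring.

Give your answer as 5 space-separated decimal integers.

Answer: 0 2 4 6 8

Derivation:
Bit 0: prefix='1' (no match yet)
Bit 1: prefix='11' -> emit 'l', reset
Bit 2: prefix='1' (no match yet)
Bit 3: prefix='10' -> emit 'a', reset
Bit 4: prefix='1' (no match yet)
Bit 5: prefix='10' -> emit 'a', reset
Bit 6: prefix='1' (no match yet)
Bit 7: prefix='11' -> emit 'l', reset
Bit 8: prefix='1' (no match yet)
Bit 9: prefix='11' -> emit 'l', reset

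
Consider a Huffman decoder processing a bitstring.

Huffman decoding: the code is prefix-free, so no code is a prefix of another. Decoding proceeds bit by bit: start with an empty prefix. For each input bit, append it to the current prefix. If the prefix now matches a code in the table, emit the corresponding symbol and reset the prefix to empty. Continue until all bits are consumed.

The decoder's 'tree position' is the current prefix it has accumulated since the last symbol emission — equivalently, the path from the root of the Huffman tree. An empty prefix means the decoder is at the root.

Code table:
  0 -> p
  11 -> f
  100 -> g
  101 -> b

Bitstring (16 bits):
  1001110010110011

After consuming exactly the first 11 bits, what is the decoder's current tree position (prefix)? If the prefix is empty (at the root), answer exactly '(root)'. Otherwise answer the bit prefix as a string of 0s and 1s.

Bit 0: prefix='1' (no match yet)
Bit 1: prefix='10' (no match yet)
Bit 2: prefix='100' -> emit 'g', reset
Bit 3: prefix='1' (no match yet)
Bit 4: prefix='11' -> emit 'f', reset
Bit 5: prefix='1' (no match yet)
Bit 6: prefix='10' (no match yet)
Bit 7: prefix='100' -> emit 'g', reset
Bit 8: prefix='1' (no match yet)
Bit 9: prefix='10' (no match yet)
Bit 10: prefix='101' -> emit 'b', reset

Answer: (root)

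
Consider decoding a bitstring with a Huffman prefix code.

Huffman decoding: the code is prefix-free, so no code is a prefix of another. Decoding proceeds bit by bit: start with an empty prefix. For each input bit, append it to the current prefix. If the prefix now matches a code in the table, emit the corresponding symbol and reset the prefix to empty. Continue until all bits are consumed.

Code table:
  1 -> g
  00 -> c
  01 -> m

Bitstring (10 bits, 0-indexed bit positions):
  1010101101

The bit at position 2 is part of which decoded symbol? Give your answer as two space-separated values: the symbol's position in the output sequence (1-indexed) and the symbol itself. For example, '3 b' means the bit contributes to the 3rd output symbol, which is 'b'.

Answer: 2 m

Derivation:
Bit 0: prefix='1' -> emit 'g', reset
Bit 1: prefix='0' (no match yet)
Bit 2: prefix='01' -> emit 'm', reset
Bit 3: prefix='0' (no match yet)
Bit 4: prefix='01' -> emit 'm', reset
Bit 5: prefix='0' (no match yet)
Bit 6: prefix='01' -> emit 'm', reset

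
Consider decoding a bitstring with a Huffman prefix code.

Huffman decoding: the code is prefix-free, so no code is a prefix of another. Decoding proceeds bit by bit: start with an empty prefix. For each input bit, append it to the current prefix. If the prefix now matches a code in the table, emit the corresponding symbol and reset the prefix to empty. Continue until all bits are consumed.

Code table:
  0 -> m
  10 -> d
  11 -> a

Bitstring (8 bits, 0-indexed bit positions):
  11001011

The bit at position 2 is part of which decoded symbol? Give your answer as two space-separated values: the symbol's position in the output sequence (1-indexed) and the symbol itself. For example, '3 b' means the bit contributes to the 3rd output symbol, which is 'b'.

Bit 0: prefix='1' (no match yet)
Bit 1: prefix='11' -> emit 'a', reset
Bit 2: prefix='0' -> emit 'm', reset
Bit 3: prefix='0' -> emit 'm', reset
Bit 4: prefix='1' (no match yet)
Bit 5: prefix='10' -> emit 'd', reset
Bit 6: prefix='1' (no match yet)

Answer: 2 m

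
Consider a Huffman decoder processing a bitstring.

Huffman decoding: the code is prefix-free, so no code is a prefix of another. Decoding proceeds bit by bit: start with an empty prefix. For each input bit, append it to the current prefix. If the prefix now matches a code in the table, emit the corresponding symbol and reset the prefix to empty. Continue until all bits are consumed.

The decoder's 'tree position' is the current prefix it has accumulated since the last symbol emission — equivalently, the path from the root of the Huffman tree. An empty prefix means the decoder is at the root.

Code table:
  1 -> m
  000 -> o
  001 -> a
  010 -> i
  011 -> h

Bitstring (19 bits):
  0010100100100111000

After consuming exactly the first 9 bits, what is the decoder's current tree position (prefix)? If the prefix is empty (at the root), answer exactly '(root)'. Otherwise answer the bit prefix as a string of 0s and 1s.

Answer: (root)

Derivation:
Bit 0: prefix='0' (no match yet)
Bit 1: prefix='00' (no match yet)
Bit 2: prefix='001' -> emit 'a', reset
Bit 3: prefix='0' (no match yet)
Bit 4: prefix='01' (no match yet)
Bit 5: prefix='010' -> emit 'i', reset
Bit 6: prefix='0' (no match yet)
Bit 7: prefix='01' (no match yet)
Bit 8: prefix='010' -> emit 'i', reset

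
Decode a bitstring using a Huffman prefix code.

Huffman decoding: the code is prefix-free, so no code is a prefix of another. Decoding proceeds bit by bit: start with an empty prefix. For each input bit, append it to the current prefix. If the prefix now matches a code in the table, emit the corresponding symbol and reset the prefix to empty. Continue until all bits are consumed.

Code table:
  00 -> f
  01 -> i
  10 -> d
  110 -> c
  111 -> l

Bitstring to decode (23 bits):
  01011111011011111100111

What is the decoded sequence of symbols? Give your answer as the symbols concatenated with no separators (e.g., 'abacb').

Bit 0: prefix='0' (no match yet)
Bit 1: prefix='01' -> emit 'i', reset
Bit 2: prefix='0' (no match yet)
Bit 3: prefix='01' -> emit 'i', reset
Bit 4: prefix='1' (no match yet)
Bit 5: prefix='11' (no match yet)
Bit 6: prefix='111' -> emit 'l', reset
Bit 7: prefix='1' (no match yet)
Bit 8: prefix='10' -> emit 'd', reset
Bit 9: prefix='1' (no match yet)
Bit 10: prefix='11' (no match yet)
Bit 11: prefix='110' -> emit 'c', reset
Bit 12: prefix='1' (no match yet)
Bit 13: prefix='11' (no match yet)
Bit 14: prefix='111' -> emit 'l', reset
Bit 15: prefix='1' (no match yet)
Bit 16: prefix='11' (no match yet)
Bit 17: prefix='111' -> emit 'l', reset
Bit 18: prefix='0' (no match yet)
Bit 19: prefix='00' -> emit 'f', reset
Bit 20: prefix='1' (no match yet)
Bit 21: prefix='11' (no match yet)
Bit 22: prefix='111' -> emit 'l', reset

Answer: iildcllfl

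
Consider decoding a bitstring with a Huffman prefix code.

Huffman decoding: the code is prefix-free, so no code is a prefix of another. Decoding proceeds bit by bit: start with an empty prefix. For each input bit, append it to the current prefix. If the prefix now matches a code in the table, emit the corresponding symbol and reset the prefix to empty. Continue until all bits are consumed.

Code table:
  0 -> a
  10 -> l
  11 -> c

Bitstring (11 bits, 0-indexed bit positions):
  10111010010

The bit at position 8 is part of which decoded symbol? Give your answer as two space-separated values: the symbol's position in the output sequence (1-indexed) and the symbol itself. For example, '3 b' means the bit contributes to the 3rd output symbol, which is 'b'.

Answer: 5 a

Derivation:
Bit 0: prefix='1' (no match yet)
Bit 1: prefix='10' -> emit 'l', reset
Bit 2: prefix='1' (no match yet)
Bit 3: prefix='11' -> emit 'c', reset
Bit 4: prefix='1' (no match yet)
Bit 5: prefix='10' -> emit 'l', reset
Bit 6: prefix='1' (no match yet)
Bit 7: prefix='10' -> emit 'l', reset
Bit 8: prefix='0' -> emit 'a', reset
Bit 9: prefix='1' (no match yet)
Bit 10: prefix='10' -> emit 'l', reset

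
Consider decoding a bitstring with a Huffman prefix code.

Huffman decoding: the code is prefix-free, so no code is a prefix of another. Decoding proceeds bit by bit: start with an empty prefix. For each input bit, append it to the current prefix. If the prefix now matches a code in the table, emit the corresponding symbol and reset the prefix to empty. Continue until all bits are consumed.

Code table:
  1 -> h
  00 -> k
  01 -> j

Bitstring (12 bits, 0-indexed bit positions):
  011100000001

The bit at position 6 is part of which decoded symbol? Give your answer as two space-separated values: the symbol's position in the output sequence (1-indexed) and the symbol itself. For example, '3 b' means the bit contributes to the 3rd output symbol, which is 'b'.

Bit 0: prefix='0' (no match yet)
Bit 1: prefix='01' -> emit 'j', reset
Bit 2: prefix='1' -> emit 'h', reset
Bit 3: prefix='1' -> emit 'h', reset
Bit 4: prefix='0' (no match yet)
Bit 5: prefix='00' -> emit 'k', reset
Bit 6: prefix='0' (no match yet)
Bit 7: prefix='00' -> emit 'k', reset
Bit 8: prefix='0' (no match yet)
Bit 9: prefix='00' -> emit 'k', reset
Bit 10: prefix='0' (no match yet)

Answer: 5 k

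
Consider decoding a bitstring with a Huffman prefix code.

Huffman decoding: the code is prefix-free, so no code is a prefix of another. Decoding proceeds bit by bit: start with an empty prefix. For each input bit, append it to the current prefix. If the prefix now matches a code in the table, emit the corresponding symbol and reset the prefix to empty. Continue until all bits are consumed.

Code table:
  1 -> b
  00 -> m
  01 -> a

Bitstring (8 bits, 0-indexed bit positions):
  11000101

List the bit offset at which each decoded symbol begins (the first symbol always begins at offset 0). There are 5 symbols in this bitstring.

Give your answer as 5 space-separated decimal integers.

Bit 0: prefix='1' -> emit 'b', reset
Bit 1: prefix='1' -> emit 'b', reset
Bit 2: prefix='0' (no match yet)
Bit 3: prefix='00' -> emit 'm', reset
Bit 4: prefix='0' (no match yet)
Bit 5: prefix='01' -> emit 'a', reset
Bit 6: prefix='0' (no match yet)
Bit 7: prefix='01' -> emit 'a', reset

Answer: 0 1 2 4 6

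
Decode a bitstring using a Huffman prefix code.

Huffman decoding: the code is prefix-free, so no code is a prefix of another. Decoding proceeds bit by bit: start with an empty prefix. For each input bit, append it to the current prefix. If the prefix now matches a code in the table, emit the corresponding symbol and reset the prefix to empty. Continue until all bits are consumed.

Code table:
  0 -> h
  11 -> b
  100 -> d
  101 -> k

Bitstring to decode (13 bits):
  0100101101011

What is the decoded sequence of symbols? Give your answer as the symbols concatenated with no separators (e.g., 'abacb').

Bit 0: prefix='0' -> emit 'h', reset
Bit 1: prefix='1' (no match yet)
Bit 2: prefix='10' (no match yet)
Bit 3: prefix='100' -> emit 'd', reset
Bit 4: prefix='1' (no match yet)
Bit 5: prefix='10' (no match yet)
Bit 6: prefix='101' -> emit 'k', reset
Bit 7: prefix='1' (no match yet)
Bit 8: prefix='10' (no match yet)
Bit 9: prefix='101' -> emit 'k', reset
Bit 10: prefix='0' -> emit 'h', reset
Bit 11: prefix='1' (no match yet)
Bit 12: prefix='11' -> emit 'b', reset

Answer: hdkkhb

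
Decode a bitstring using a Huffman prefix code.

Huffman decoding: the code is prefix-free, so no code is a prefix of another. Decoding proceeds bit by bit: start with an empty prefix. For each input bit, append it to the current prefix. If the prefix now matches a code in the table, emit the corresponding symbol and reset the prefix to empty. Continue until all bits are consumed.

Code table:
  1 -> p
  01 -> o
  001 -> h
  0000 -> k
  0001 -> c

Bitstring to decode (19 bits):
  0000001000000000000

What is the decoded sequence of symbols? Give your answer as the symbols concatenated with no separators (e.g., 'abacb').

Answer: khkkk

Derivation:
Bit 0: prefix='0' (no match yet)
Bit 1: prefix='00' (no match yet)
Bit 2: prefix='000' (no match yet)
Bit 3: prefix='0000' -> emit 'k', reset
Bit 4: prefix='0' (no match yet)
Bit 5: prefix='00' (no match yet)
Bit 6: prefix='001' -> emit 'h', reset
Bit 7: prefix='0' (no match yet)
Bit 8: prefix='00' (no match yet)
Bit 9: prefix='000' (no match yet)
Bit 10: prefix='0000' -> emit 'k', reset
Bit 11: prefix='0' (no match yet)
Bit 12: prefix='00' (no match yet)
Bit 13: prefix='000' (no match yet)
Bit 14: prefix='0000' -> emit 'k', reset
Bit 15: prefix='0' (no match yet)
Bit 16: prefix='00' (no match yet)
Bit 17: prefix='000' (no match yet)
Bit 18: prefix='0000' -> emit 'k', reset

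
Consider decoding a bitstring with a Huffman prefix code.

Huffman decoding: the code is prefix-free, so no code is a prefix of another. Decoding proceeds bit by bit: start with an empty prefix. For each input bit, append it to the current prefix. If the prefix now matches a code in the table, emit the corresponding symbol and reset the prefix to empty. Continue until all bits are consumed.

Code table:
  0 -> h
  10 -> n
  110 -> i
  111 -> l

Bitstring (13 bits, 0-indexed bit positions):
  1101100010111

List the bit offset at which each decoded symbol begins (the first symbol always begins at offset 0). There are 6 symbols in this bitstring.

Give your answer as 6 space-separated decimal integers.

Bit 0: prefix='1' (no match yet)
Bit 1: prefix='11' (no match yet)
Bit 2: prefix='110' -> emit 'i', reset
Bit 3: prefix='1' (no match yet)
Bit 4: prefix='11' (no match yet)
Bit 5: prefix='110' -> emit 'i', reset
Bit 6: prefix='0' -> emit 'h', reset
Bit 7: prefix='0' -> emit 'h', reset
Bit 8: prefix='1' (no match yet)
Bit 9: prefix='10' -> emit 'n', reset
Bit 10: prefix='1' (no match yet)
Bit 11: prefix='11' (no match yet)
Bit 12: prefix='111' -> emit 'l', reset

Answer: 0 3 6 7 8 10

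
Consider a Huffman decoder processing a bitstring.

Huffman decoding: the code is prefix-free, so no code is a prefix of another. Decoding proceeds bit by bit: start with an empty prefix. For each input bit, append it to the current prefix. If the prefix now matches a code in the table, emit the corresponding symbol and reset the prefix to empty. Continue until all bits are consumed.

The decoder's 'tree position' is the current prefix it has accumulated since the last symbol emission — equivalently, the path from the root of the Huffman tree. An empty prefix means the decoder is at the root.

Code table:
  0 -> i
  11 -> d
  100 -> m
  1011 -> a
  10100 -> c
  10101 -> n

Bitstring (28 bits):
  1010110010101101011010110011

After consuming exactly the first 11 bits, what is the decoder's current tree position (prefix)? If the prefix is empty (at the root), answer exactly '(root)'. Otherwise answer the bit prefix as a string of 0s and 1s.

Bit 0: prefix='1' (no match yet)
Bit 1: prefix='10' (no match yet)
Bit 2: prefix='101' (no match yet)
Bit 3: prefix='1010' (no match yet)
Bit 4: prefix='10101' -> emit 'n', reset
Bit 5: prefix='1' (no match yet)
Bit 6: prefix='10' (no match yet)
Bit 7: prefix='100' -> emit 'm', reset
Bit 8: prefix='1' (no match yet)
Bit 9: prefix='10' (no match yet)
Bit 10: prefix='101' (no match yet)

Answer: 101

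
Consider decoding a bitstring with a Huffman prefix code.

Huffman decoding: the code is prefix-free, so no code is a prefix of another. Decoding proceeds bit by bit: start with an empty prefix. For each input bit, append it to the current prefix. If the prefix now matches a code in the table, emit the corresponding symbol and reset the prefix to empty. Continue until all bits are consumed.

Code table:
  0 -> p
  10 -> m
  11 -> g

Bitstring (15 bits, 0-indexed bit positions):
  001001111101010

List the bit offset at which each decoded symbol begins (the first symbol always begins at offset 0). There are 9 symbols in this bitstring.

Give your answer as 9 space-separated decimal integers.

Bit 0: prefix='0' -> emit 'p', reset
Bit 1: prefix='0' -> emit 'p', reset
Bit 2: prefix='1' (no match yet)
Bit 3: prefix='10' -> emit 'm', reset
Bit 4: prefix='0' -> emit 'p', reset
Bit 5: prefix='1' (no match yet)
Bit 6: prefix='11' -> emit 'g', reset
Bit 7: prefix='1' (no match yet)
Bit 8: prefix='11' -> emit 'g', reset
Bit 9: prefix='1' (no match yet)
Bit 10: prefix='10' -> emit 'm', reset
Bit 11: prefix='1' (no match yet)
Bit 12: prefix='10' -> emit 'm', reset
Bit 13: prefix='1' (no match yet)
Bit 14: prefix='10' -> emit 'm', reset

Answer: 0 1 2 4 5 7 9 11 13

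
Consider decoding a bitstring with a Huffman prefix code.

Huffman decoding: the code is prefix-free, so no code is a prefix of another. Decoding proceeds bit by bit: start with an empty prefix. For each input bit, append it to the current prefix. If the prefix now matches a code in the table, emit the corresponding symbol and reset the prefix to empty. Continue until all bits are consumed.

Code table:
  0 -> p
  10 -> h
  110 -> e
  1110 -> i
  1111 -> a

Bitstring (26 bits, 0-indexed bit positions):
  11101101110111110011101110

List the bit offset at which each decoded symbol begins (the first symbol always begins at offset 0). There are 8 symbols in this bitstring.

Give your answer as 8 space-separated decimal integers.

Answer: 0 4 7 11 15 17 18 22

Derivation:
Bit 0: prefix='1' (no match yet)
Bit 1: prefix='11' (no match yet)
Bit 2: prefix='111' (no match yet)
Bit 3: prefix='1110' -> emit 'i', reset
Bit 4: prefix='1' (no match yet)
Bit 5: prefix='11' (no match yet)
Bit 6: prefix='110' -> emit 'e', reset
Bit 7: prefix='1' (no match yet)
Bit 8: prefix='11' (no match yet)
Bit 9: prefix='111' (no match yet)
Bit 10: prefix='1110' -> emit 'i', reset
Bit 11: prefix='1' (no match yet)
Bit 12: prefix='11' (no match yet)
Bit 13: prefix='111' (no match yet)
Bit 14: prefix='1111' -> emit 'a', reset
Bit 15: prefix='1' (no match yet)
Bit 16: prefix='10' -> emit 'h', reset
Bit 17: prefix='0' -> emit 'p', reset
Bit 18: prefix='1' (no match yet)
Bit 19: prefix='11' (no match yet)
Bit 20: prefix='111' (no match yet)
Bit 21: prefix='1110' -> emit 'i', reset
Bit 22: prefix='1' (no match yet)
Bit 23: prefix='11' (no match yet)
Bit 24: prefix='111' (no match yet)
Bit 25: prefix='1110' -> emit 'i', reset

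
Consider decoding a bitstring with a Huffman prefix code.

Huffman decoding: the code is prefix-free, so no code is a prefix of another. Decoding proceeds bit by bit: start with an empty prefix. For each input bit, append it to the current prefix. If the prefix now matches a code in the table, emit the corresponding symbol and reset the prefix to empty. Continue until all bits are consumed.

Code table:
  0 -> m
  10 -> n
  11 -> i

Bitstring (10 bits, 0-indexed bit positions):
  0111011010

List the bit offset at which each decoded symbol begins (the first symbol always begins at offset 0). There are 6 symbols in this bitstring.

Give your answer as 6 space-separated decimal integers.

Bit 0: prefix='0' -> emit 'm', reset
Bit 1: prefix='1' (no match yet)
Bit 2: prefix='11' -> emit 'i', reset
Bit 3: prefix='1' (no match yet)
Bit 4: prefix='10' -> emit 'n', reset
Bit 5: prefix='1' (no match yet)
Bit 6: prefix='11' -> emit 'i', reset
Bit 7: prefix='0' -> emit 'm', reset
Bit 8: prefix='1' (no match yet)
Bit 9: prefix='10' -> emit 'n', reset

Answer: 0 1 3 5 7 8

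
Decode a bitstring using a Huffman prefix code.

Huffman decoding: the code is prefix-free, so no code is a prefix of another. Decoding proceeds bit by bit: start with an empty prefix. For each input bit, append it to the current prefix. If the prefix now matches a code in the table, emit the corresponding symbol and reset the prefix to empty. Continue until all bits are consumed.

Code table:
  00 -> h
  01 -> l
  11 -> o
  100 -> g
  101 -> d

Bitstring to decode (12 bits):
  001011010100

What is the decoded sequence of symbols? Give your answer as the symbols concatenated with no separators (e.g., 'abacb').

Bit 0: prefix='0' (no match yet)
Bit 1: prefix='00' -> emit 'h', reset
Bit 2: prefix='1' (no match yet)
Bit 3: prefix='10' (no match yet)
Bit 4: prefix='101' -> emit 'd', reset
Bit 5: prefix='1' (no match yet)
Bit 6: prefix='10' (no match yet)
Bit 7: prefix='101' -> emit 'd', reset
Bit 8: prefix='0' (no match yet)
Bit 9: prefix='01' -> emit 'l', reset
Bit 10: prefix='0' (no match yet)
Bit 11: prefix='00' -> emit 'h', reset

Answer: hddlh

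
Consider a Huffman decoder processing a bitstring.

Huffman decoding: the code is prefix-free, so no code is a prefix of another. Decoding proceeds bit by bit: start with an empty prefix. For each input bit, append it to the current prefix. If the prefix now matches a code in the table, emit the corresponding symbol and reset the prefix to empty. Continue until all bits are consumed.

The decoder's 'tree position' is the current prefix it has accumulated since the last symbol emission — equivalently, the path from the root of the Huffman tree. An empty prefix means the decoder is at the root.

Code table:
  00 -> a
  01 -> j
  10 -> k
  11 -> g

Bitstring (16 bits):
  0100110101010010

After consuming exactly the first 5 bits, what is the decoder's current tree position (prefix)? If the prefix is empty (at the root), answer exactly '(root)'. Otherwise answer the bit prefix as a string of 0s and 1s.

Answer: 1

Derivation:
Bit 0: prefix='0' (no match yet)
Bit 1: prefix='01' -> emit 'j', reset
Bit 2: prefix='0' (no match yet)
Bit 3: prefix='00' -> emit 'a', reset
Bit 4: prefix='1' (no match yet)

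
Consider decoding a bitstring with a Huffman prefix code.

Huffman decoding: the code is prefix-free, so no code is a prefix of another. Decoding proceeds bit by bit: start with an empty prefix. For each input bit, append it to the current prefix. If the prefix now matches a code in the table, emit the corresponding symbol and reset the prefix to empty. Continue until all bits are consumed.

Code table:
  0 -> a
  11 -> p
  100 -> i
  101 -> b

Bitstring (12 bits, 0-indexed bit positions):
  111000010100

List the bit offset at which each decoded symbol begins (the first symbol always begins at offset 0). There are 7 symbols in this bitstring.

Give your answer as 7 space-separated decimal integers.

Answer: 0 2 5 6 7 10 11

Derivation:
Bit 0: prefix='1' (no match yet)
Bit 1: prefix='11' -> emit 'p', reset
Bit 2: prefix='1' (no match yet)
Bit 3: prefix='10' (no match yet)
Bit 4: prefix='100' -> emit 'i', reset
Bit 5: prefix='0' -> emit 'a', reset
Bit 6: prefix='0' -> emit 'a', reset
Bit 7: prefix='1' (no match yet)
Bit 8: prefix='10' (no match yet)
Bit 9: prefix='101' -> emit 'b', reset
Bit 10: prefix='0' -> emit 'a', reset
Bit 11: prefix='0' -> emit 'a', reset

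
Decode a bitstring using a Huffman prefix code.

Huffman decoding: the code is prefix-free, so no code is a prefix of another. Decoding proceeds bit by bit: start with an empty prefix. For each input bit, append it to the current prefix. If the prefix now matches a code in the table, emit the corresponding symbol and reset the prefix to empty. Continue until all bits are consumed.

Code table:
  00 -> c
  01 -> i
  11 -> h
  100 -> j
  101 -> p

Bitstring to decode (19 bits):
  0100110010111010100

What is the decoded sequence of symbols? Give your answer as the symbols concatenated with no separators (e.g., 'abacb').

Answer: ichcphiic

Derivation:
Bit 0: prefix='0' (no match yet)
Bit 1: prefix='01' -> emit 'i', reset
Bit 2: prefix='0' (no match yet)
Bit 3: prefix='00' -> emit 'c', reset
Bit 4: prefix='1' (no match yet)
Bit 5: prefix='11' -> emit 'h', reset
Bit 6: prefix='0' (no match yet)
Bit 7: prefix='00' -> emit 'c', reset
Bit 8: prefix='1' (no match yet)
Bit 9: prefix='10' (no match yet)
Bit 10: prefix='101' -> emit 'p', reset
Bit 11: prefix='1' (no match yet)
Bit 12: prefix='11' -> emit 'h', reset
Bit 13: prefix='0' (no match yet)
Bit 14: prefix='01' -> emit 'i', reset
Bit 15: prefix='0' (no match yet)
Bit 16: prefix='01' -> emit 'i', reset
Bit 17: prefix='0' (no match yet)
Bit 18: prefix='00' -> emit 'c', reset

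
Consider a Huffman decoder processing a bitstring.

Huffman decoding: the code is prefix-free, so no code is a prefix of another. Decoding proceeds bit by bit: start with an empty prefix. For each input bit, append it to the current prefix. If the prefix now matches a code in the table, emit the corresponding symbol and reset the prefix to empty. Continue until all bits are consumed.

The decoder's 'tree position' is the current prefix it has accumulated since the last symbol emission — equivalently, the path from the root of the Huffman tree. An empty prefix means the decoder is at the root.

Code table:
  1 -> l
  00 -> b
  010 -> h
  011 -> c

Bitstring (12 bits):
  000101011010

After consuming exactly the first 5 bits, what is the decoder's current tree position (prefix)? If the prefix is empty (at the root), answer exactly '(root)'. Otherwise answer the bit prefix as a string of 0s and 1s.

Answer: (root)

Derivation:
Bit 0: prefix='0' (no match yet)
Bit 1: prefix='00' -> emit 'b', reset
Bit 2: prefix='0' (no match yet)
Bit 3: prefix='01' (no match yet)
Bit 4: prefix='010' -> emit 'h', reset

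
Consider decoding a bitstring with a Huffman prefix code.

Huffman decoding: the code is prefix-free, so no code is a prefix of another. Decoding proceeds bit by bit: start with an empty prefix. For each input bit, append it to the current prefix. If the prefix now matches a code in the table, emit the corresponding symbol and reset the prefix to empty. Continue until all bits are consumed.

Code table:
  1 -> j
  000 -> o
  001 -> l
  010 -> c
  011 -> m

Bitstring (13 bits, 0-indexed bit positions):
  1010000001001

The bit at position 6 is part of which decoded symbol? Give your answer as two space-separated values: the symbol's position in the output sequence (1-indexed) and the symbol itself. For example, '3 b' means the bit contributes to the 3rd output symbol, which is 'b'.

Bit 0: prefix='1' -> emit 'j', reset
Bit 1: prefix='0' (no match yet)
Bit 2: prefix='01' (no match yet)
Bit 3: prefix='010' -> emit 'c', reset
Bit 4: prefix='0' (no match yet)
Bit 5: prefix='00' (no match yet)
Bit 6: prefix='000' -> emit 'o', reset
Bit 7: prefix='0' (no match yet)
Bit 8: prefix='00' (no match yet)
Bit 9: prefix='001' -> emit 'l', reset
Bit 10: prefix='0' (no match yet)

Answer: 3 o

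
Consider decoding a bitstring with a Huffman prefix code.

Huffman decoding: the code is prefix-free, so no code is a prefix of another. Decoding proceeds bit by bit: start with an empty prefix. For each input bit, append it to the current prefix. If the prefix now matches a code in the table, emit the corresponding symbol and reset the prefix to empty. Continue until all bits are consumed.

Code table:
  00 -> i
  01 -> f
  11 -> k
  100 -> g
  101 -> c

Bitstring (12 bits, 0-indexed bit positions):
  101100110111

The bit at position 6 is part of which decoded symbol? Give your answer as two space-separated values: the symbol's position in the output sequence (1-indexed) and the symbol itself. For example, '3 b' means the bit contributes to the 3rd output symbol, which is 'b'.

Answer: 3 k

Derivation:
Bit 0: prefix='1' (no match yet)
Bit 1: prefix='10' (no match yet)
Bit 2: prefix='101' -> emit 'c', reset
Bit 3: prefix='1' (no match yet)
Bit 4: prefix='10' (no match yet)
Bit 5: prefix='100' -> emit 'g', reset
Bit 6: prefix='1' (no match yet)
Bit 7: prefix='11' -> emit 'k', reset
Bit 8: prefix='0' (no match yet)
Bit 9: prefix='01' -> emit 'f', reset
Bit 10: prefix='1' (no match yet)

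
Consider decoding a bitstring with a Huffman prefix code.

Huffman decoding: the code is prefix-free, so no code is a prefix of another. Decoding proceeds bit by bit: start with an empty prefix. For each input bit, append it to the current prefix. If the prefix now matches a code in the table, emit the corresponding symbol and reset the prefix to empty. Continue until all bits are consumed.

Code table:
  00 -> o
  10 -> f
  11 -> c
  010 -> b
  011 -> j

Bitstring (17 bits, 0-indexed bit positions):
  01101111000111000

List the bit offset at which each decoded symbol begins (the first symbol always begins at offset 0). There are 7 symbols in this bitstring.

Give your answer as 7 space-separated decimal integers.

Bit 0: prefix='0' (no match yet)
Bit 1: prefix='01' (no match yet)
Bit 2: prefix='011' -> emit 'j', reset
Bit 3: prefix='0' (no match yet)
Bit 4: prefix='01' (no match yet)
Bit 5: prefix='011' -> emit 'j', reset
Bit 6: prefix='1' (no match yet)
Bit 7: prefix='11' -> emit 'c', reset
Bit 8: prefix='0' (no match yet)
Bit 9: prefix='00' -> emit 'o', reset
Bit 10: prefix='0' (no match yet)
Bit 11: prefix='01' (no match yet)
Bit 12: prefix='011' -> emit 'j', reset
Bit 13: prefix='1' (no match yet)
Bit 14: prefix='10' -> emit 'f', reset
Bit 15: prefix='0' (no match yet)
Bit 16: prefix='00' -> emit 'o', reset

Answer: 0 3 6 8 10 13 15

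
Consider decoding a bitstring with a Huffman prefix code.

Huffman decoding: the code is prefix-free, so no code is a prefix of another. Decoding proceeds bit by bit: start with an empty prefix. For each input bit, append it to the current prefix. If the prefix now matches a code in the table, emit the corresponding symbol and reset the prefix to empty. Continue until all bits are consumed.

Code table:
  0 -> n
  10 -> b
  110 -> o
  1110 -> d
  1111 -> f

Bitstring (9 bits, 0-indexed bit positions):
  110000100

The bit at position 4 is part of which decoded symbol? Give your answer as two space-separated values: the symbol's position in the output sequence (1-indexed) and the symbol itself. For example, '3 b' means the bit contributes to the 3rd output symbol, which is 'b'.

Answer: 3 n

Derivation:
Bit 0: prefix='1' (no match yet)
Bit 1: prefix='11' (no match yet)
Bit 2: prefix='110' -> emit 'o', reset
Bit 3: prefix='0' -> emit 'n', reset
Bit 4: prefix='0' -> emit 'n', reset
Bit 5: prefix='0' -> emit 'n', reset
Bit 6: prefix='1' (no match yet)
Bit 7: prefix='10' -> emit 'b', reset
Bit 8: prefix='0' -> emit 'n', reset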